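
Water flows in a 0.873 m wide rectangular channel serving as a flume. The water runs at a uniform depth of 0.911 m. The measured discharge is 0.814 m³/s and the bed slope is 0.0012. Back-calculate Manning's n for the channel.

Flow area A = b·y = 0.873 × 0.911 = 0.7953 m². Wetted perimeter P = b + 2y = 0.873 + 2×0.911 = 2.695 m.
Hydraulic radius R = A/P = 0.7953/2.695 = 0.2951 m.
Rearranging Manning's equation: n = (1/Q) A R^(2/3) S^(1/2) = (1/0.814) × 0.7953 × 0.2951^(2/3) × √0.0012 = 0.015.

n = 0.015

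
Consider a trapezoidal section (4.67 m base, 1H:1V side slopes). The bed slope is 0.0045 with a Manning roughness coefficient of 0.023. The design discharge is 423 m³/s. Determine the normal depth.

Manning's equation rearranged: A R^(2/3) = nQ / (1·√S) = 0.023 × 423 / (√0.0045) = 145.
At y = 6.97 m: A R^(2/3) = 180.8 — over.
At y = 5.32 m: A R^(2/3) = 102.9 — short.
At y = 6.28 m: A R^(2/3) = 145.1 — ≈ 145.

y_n = 6.28 m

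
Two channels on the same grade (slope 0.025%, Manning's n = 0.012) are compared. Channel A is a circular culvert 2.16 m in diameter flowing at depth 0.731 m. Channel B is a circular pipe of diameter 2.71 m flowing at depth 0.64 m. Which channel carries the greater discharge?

Channel A: For a circular section of diameter D = 2.16 m at depth y = 0.731 m, the central angle is θ = 2 arccos(1 − 2y/D) = 2.483 rad. Then A = (D²/8)(θ − sin θ) = 1.092 m² and P = Dθ/2 = 2.682 m. Hydraulic radius R = A/P = 1.092/2.682 = 0.407 m. Q_A = (1/0.012)·1.092·0.407^(2/3)·√0.00025 = 0.79 m³/s.
Channel B: For a circular section of diameter D = 2.71 m at depth y = 0.64 m, the central angle is θ = 2 arccos(1 − 2y/D) = 2.03 rad. Then A = (D²/8)(θ − sin θ) = 1.04 m² and P = Dθ/2 = 2.75 m. Hydraulic radius R = A/P = 1.04/2.75 = 0.3783 m. Q_B = (1/0.012)·1.04·0.3783^(2/3)·√0.00025 = 0.7171 m³/s.
Q_A = 0.79 m³/s vs Q_B = 0.7171 m³/s, so channel A carries more.

channel A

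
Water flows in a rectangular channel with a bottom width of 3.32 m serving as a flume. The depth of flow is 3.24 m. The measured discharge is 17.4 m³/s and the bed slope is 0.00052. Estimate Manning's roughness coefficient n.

Flow area A = b·y = 3.32 × 3.24 = 10.76 m². Wetted perimeter P = b + 2y = 3.32 + 2×3.24 = 9.8 m.
Hydraulic radius R = A/P = 10.76/9.8 = 1.098 m.
Rearranging Manning's equation: n = (1/Q) A R^(2/3) S^(1/2) = (1/17.4) × 10.76 × 1.098^(2/3) × √0.00052 = 0.015.

n = 0.015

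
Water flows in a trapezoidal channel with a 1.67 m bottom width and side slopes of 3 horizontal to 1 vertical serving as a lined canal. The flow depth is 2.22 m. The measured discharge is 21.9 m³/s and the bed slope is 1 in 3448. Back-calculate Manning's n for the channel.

n = 0.016

With bottom width b = 1.67 m and side slope z = 3: A = (b + zy)y = (1.67 + 3×2.22)×2.22 = 18.49 m²; P = b + 2y√(1+z²) = 1.67 + 2×2.22×3.162 = 15.71 m.
Hydraulic radius R = A/P = 18.49/15.71 = 1.177 m.
Rearranging Manning's equation: n = (1/Q) A R^(2/3) S^(1/2) = (1/21.9) × 18.49 × 1.177^(2/3) × √0.00029 = 0.016.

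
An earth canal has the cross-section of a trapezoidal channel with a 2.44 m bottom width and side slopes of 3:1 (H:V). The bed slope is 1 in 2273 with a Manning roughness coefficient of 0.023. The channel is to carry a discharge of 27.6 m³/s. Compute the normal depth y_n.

Manning's equation rearranged: A R^(2/3) = nQ / (1·√S) = 0.023 × 27.6 / (√0.0004399) = 30.26.
Try y = 2.71 m: A R^(2/3) = 36.92 — too large.
Try y = 2.49 m: A R^(2/3) = 30.24 — matches.

y_n = 2.49 m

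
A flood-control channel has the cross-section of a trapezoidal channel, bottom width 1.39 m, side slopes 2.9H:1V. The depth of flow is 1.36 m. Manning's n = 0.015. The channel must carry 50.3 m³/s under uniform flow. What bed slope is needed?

S = 0.016

With bottom width b = 1.39 m and side slope z = 2.9: A = (b + zy)y = (1.39 + 2.9×1.36)×1.36 = 7.254 m²; P = b + 2y√(1+z²) = 1.39 + 2×1.36×3.068 = 9.734 m.
Hydraulic radius R = A/P = 7.254/9.734 = 0.7453 m.
From Manning's equation, S = [nQ / (1 A R^(2/3))]² = [0.015 × 50.3 / (1 × 7.254 × 0.7453^(2/3))]² = 0.016.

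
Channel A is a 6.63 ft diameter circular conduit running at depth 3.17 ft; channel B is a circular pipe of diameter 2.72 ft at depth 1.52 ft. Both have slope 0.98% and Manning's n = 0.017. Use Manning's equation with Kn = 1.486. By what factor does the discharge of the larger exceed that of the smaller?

8.29

Channel A: For a circular section of diameter D = 6.63 ft at depth y = 3.17 ft, the central angle is θ = 2 arccos(1 − 2y/D) = 3.054 rad. Then A = (D²/8)(θ − sin θ) = 16.3 ft² and P = Dθ/2 = 10.12 ft. Hydraulic radius R = A/P = 16.3/10.12 = 1.61 ft. Q_A = (1.486/0.017)·16.3·1.61^(2/3)·√0.0098 = 193.8 ft³/s.
Channel B: For a circular section of diameter D = 2.72 ft at depth y = 1.52 ft, the central angle is θ = 2 arccos(1 − 2y/D) = 3.377 rad. Then A = (D²/8)(θ − sin θ) = 3.34 ft² and P = Dθ/2 = 4.593 ft. Hydraulic radius R = A/P = 3.34/4.593 = 0.727 ft. Q_B = (1.486/0.017)·3.34·0.727^(2/3)·√0.0098 = 23.37 ft³/s.
The larger discharge is 193.8 ft³/s and the smaller is 23.37 ft³/s; the ratio is 8.29.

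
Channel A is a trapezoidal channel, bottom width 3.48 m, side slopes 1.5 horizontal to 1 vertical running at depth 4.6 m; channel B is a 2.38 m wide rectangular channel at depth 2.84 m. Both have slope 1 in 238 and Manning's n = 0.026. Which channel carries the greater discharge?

channel A

Channel A: With bottom width b = 3.48 m and side slope z = 1.5: A = (b + zy)y = (3.48 + 1.5×4.6)×4.6 = 47.75 m²; P = b + 2y√(1+z²) = 3.48 + 2×4.6×1.803 = 20.07 m. Hydraulic radius R = A/P = 47.75/20.07 = 2.38 m. Q_A = (1/0.026)·47.75·2.38^(2/3)·√0.004202 = 212.2 m³/s.
Channel B: Flow area A = b·y = 2.38 × 2.84 = 6.759 m². Wetted perimeter P = b + 2y = 2.38 + 2×2.84 = 8.06 m. Hydraulic radius R = A/P = 6.759/8.06 = 0.8386 m. Q_B = (1/0.026)·6.759·0.8386^(2/3)·√0.004202 = 14.99 m³/s.
Q_A = 212.2 m³/s vs Q_B = 14.99 m³/s, so channel A carries more.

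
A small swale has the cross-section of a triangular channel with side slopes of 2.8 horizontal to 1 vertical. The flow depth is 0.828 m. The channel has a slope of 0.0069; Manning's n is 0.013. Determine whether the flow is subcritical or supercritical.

For a triangular section with side slope z = 2.8: A = zy² = 2.8×0.828² = 1.92 m²; P = 2y√(1+z²) = 2×0.828×2.973 = 4.924 m.
Hydraulic radius R = A/P = 1.92/4.924 = 0.3899 m.
V = (1/n) R^(2/3) √S = (1/0.013) × 0.3899^(2/3) × √0.0069 = 3.41 m/s. Hydraulic depth D_h = A/T = 1.92/4.637 = 0.414 m.
Froude number Fr = V/√(g·D_h) = 3.41/√(9.81×0.414) = 1.69, which is greater than 1, so the flow is supercritical.

supercritical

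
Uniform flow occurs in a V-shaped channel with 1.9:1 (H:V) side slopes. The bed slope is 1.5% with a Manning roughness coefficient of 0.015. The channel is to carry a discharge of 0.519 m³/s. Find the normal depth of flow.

y_n = 0.343 m

Manning's equation rearranged: A R^(2/3) = nQ / (1·√S) = 0.015 × 0.519 / (√0.015) = 0.06356.
Try y = 0.393 m: A R^(2/3) = 0.09142 — high.
Try y = 0.277 m: A R^(2/3) = 0.03597 — low.
Try y = 0.343 m: A R^(2/3) = 0.0636 — close enough.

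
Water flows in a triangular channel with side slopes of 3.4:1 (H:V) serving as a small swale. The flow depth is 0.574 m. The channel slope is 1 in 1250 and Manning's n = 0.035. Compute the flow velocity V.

V = 0.342 m/s

For a triangular section with side slope z = 3.4: A = zy² = 3.4×0.574² = 1.12 m²; P = 2y√(1+z²) = 2×0.574×3.544 = 4.069 m.
Hydraulic radius R = A/P = 1.12/4.069 = 0.2753 m.
From Manning's equation, V = (1/n) R^(2/3) S^(1/2) = (1/0.035) × 0.2753^(2/3) × 0.0008^(1/2) = 0.342 m/s.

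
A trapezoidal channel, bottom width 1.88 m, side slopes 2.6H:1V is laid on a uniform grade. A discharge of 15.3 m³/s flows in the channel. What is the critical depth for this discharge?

y_c = 1.17 m

At critical depth, Q² T / (g A³) = 1, i.e. A³/T = Q²/g = 15.3²/9.81 = 23.86.
Try y = 1.38 m: A³/T = 47.44 — too large.
Try y = 0.81 m: A³/T = 5.525 — too small.
Try y = 1.17 m: A³/T = 23.98 — ≈ 23.86.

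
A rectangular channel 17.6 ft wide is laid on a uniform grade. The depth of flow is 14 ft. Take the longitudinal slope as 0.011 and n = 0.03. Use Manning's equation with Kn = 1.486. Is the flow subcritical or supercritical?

Flow area A = b·y = 17.6 × 14 = 246.4 ft². Wetted perimeter P = b + 2y = 17.6 + 2×14 = 45.6 ft.
Hydraulic radius R = A/P = 246.4/45.6 = 5.404 ft.
V = (1.486/n) R^(2/3) √S = (1.486/0.03) × 5.404^(2/3) × √0.011 = 16 ft/s. Hydraulic depth D_h = A/T = 246.4/17.6 = 14 ft.
Froude number Fr = V/√(g·D_h) = 16/√(32.2×14) = 0.753, which is less than 1, so the flow is subcritical.

subcritical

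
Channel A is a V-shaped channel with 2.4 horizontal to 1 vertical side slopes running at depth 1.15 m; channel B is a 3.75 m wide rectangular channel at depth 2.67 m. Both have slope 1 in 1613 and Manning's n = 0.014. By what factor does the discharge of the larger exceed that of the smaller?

Channel A: For a triangular section with side slope z = 2.4: A = zy² = 2.4×1.15² = 3.174 m²; P = 2y√(1+z²) = 2×1.15×2.6 = 5.98 m. Hydraulic radius R = A/P = 3.174/5.98 = 0.5308 m. Q_A = (1/0.014)·3.174·0.5308^(2/3)·√0.00062 = 3.701 m³/s.
Channel B: Flow area A = b·y = 3.75 × 2.67 = 10.01 m². Wetted perimeter P = b + 2y = 3.75 + 2×2.67 = 9.09 m. Hydraulic radius R = A/P = 10.01/9.09 = 1.101 m. Q_B = (1/0.014)·10.01·1.101^(2/3)·√0.00062 = 18.99 m³/s.
The larger discharge is 18.99 m³/s and the smaller is 3.701 m³/s; the ratio is 5.13.

5.13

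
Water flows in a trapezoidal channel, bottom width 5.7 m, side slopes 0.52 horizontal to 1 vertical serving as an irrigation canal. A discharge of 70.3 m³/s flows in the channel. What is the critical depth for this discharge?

y_c = 2.32 m

At critical depth, Q² T / (g A³) = 1, i.e. A³/T = Q²/g = 70.3²/9.81 = 503.8.
Trying y = 2.56 m: A³/T = 697.4 — over.
Trying y = 2.32 m: A³/T = 507 — close enough.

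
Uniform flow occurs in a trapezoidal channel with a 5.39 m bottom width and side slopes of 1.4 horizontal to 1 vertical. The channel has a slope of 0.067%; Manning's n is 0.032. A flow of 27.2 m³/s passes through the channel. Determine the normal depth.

y_n = 2.64 m

Manning's equation rearranged: A R^(2/3) = nQ / (1·√S) = 0.032 × 27.2 / (√0.00067) = 33.63.
Try y = 3.09 m: A R^(2/3) = 45.63 — over.
Try y = 1.83 m: A R^(2/3) = 16.84 — short.
Try y = 2.64 m: A R^(2/3) = 33.59 — matches.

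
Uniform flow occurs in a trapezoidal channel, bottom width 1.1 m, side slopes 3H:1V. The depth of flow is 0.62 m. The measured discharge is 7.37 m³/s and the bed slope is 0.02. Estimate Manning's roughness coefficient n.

With bottom width b = 1.1 m and side slope z = 3: A = (b + zy)y = (1.1 + 3×0.62)×0.62 = 1.835 m²; P = b + 2y√(1+z²) = 1.1 + 2×0.62×3.162 = 5.021 m.
Hydraulic radius R = A/P = 1.835/5.021 = 0.3655 m.
Rearranging Manning's equation: n = (1/Q) A R^(2/3) S^(1/2) = (1/7.37) × 1.835 × 0.3655^(2/3) × √0.02 = 0.018.

n = 0.018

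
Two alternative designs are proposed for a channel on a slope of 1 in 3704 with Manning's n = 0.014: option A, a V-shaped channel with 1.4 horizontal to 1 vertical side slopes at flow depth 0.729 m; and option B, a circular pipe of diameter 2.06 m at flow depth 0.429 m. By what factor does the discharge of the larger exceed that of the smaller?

1.63

Channel A: For a triangular section with side slope z = 1.4: A = zy² = 1.4×0.729² = 0.744 m²; P = 2y√(1+z²) = 2×0.729×1.72 = 2.508 m. Hydraulic radius R = A/P = 0.744/2.508 = 0.2966 m. Q_A = (1/0.014)·0.744·0.2966^(2/3)·√0.00027 = 0.3884 m³/s.
Channel B: For a circular section of diameter D = 2.06 m at depth y = 0.429 m, the central angle is θ = 2 arccos(1 − 2y/D) = 1.896 rad. Then A = (D²/8)(θ − sin θ) = 0.5028 m² and P = Dθ/2 = 1.952 m. Hydraulic radius R = A/P = 0.5028/1.952 = 0.2575 m. Q_B = (1/0.014)·0.5028·0.2575^(2/3)·√0.00027 = 0.2388 m³/s.
The larger discharge is 0.3884 m³/s and the smaller is 0.2388 m³/s; the ratio is 1.63.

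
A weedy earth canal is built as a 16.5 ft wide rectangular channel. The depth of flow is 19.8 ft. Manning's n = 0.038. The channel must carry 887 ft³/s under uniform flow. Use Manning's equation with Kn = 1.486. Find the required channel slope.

S = 0.00046

Flow area A = b·y = 16.5 × 19.8 = 326.7 ft². Wetted perimeter P = b + 2y = 16.5 + 2×19.8 = 56.1 ft.
Hydraulic radius R = A/P = 326.7/56.1 = 5.824 ft.
From Manning's equation, S = [nQ / (1.486 A R^(2/3))]² = [0.038 × 887 / (1.486 × 326.7 × 5.824^(2/3))]² = 0.00046.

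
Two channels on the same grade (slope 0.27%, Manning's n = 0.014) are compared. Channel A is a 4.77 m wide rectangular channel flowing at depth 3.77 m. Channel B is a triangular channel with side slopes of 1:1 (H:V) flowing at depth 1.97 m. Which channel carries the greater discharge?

Channel A: Flow area A = b·y = 4.77 × 3.77 = 17.98 m². Wetted perimeter P = b + 2y = 4.77 + 2×3.77 = 12.31 m. Hydraulic radius R = A/P = 17.98/12.31 = 1.461 m. Q_A = (1/0.014)·17.98·1.461^(2/3)·√0.0027 = 85.93 m³/s.
Channel B: For a triangular section with side slope z = 1: A = zy² = 1×1.97² = 3.881 m²; P = 2y√(1+z²) = 2×1.97×1.414 = 5.572 m. Hydraulic radius R = A/P = 3.881/5.572 = 0.6965 m. Q_B = (1/0.014)·3.881·0.6965^(2/3)·√0.0027 = 11.32 m³/s.
Q_A = 85.93 m³/s vs Q_B = 11.32 m³/s, so channel A carries more.

channel A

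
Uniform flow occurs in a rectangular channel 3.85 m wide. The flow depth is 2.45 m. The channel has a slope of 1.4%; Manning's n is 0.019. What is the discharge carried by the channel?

Q = 61.8 m³/s

Flow area A = b·y = 3.85 × 2.45 = 9.433 m². Wetted perimeter P = b + 2y = 3.85 + 2×2.45 = 8.75 m.
Hydraulic radius R = A/P = 9.433/8.75 = 1.078 m.
Manning's equation: Q = (1/n) A R^(2/3) S^(1/2) = (1/0.019) × 9.433 × 1.078^(2/3) × 0.014^(1/2) = 61.8 m³/s.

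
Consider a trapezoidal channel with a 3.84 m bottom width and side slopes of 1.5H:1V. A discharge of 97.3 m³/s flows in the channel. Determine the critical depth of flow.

y_c = 2.83 m

At critical depth, Q² T / (g A³) = 1, i.e. A³/T = Q²/g = 97.3²/9.81 = 965.1.
Trying y = 3.1 m: A³/T = 1387 — high.
Trying y = 2.49 m: A³/T = 593.3 — low.
Trying y = 2.83 m: A³/T = 971.5 — matches.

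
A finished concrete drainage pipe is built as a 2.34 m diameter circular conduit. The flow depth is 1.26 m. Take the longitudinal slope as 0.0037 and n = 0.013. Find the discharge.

Q = 7.96 m³/s

For a circular section of diameter D = 2.34 m at depth y = 1.26 m, the central angle is θ = 2 arccos(1 − 2y/D) = 3.296 rad. Then A = (D²/8)(θ − sin θ) = 2.361 m² and P = Dθ/2 = 3.856 m.
Hydraulic radius R = A/P = 2.361/3.856 = 0.6122 m.
Manning's equation: Q = (1/n) A R^(2/3) S^(1/2) = (1/0.013) × 2.361 × 0.6122^(2/3) × 0.0037^(1/2) = 7.96 m³/s.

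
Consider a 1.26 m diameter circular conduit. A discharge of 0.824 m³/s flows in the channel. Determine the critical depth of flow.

y_c = 0.482 m

At critical depth, Q² T / (g A³) = 1, i.e. A³/T = Q²/g = 0.824²/9.81 = 0.06921.
Try y = 0.387 m: A³/T = 0.02954 — too small.
Try y = 0.555 m: A³/T = 0.1184 — too large.
Try y = 0.482 m: A³/T = 0.06894 — matches.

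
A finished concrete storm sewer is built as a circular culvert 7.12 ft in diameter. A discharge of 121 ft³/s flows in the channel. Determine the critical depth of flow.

At critical depth, Q² T / (g A³) = 1, i.e. A³/T = Q²/g = 121²/32.2 = 454.7.
Try y = 2.41 ft: A³/T = 247.8 — too small.
Try y = 3.23 ft: A³/T = 764 — too large.
Try y = 2.82 ft: A³/T = 454 — matches.

y_c = 2.82 ft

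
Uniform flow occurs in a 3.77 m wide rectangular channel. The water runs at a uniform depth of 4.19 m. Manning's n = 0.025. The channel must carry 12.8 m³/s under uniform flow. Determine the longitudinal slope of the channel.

Flow area A = b·y = 3.77 × 4.19 = 15.8 m². Wetted perimeter P = b + 2y = 3.77 + 2×4.19 = 12.15 m.
Hydraulic radius R = A/P = 15.8/12.15 = 1.3 m.
From Manning's equation, S = [nQ / (1 A R^(2/3))]² = [0.025 × 12.8 / (1 × 15.8 × 1.3^(2/3))]² = 0.000289.

S = 0.000289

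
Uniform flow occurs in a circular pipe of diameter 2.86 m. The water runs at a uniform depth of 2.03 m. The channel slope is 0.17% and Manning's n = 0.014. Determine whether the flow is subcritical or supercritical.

subcritical

For a circular section of diameter D = 2.86 m at depth y = 2.03 m, the central angle is θ = 2 arccos(1 − 2y/D) = 4.008 rad. Then A = (D²/8)(θ − sin θ) = 4.876 m² and P = Dθ/2 = 5.731 m.
Hydraulic radius R = A/P = 4.876/5.731 = 0.8509 m.
V = (1/n) R^(2/3) √S = (1/0.014) × 0.8509^(2/3) × √0.0017 = 2.645 m/s. Hydraulic depth D_h = A/T = 4.876/2.596 = 1.878 m.
Froude number Fr = V/√(g·D_h) = 2.645/√(9.81×1.878) = 0.616, which is less than 1, so the flow is subcritical.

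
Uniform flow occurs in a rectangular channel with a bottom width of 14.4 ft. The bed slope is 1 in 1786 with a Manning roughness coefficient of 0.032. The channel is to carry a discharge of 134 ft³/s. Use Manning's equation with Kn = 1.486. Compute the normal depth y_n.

y_n = 4.35 ft

Manning's equation rearranged: A R^(2/3) = nQ / (1.486·√S) = 0.032 × 134 / (1.486 × √0.0005599) = 121.9.
At y = 3.46 ft: A R^(2/3) = 87.74 — too small.
At y = 5.25 ft: A R^(2/3) = 158.5 — too large.
At y = 4.35 ft: A R^(2/3) = 121.8 — ≈ 121.9.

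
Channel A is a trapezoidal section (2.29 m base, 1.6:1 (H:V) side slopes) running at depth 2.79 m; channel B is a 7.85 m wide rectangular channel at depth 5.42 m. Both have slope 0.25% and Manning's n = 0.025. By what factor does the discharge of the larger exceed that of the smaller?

Channel A: With bottom width b = 2.29 m and side slope z = 1.6: A = (b + zy)y = (2.29 + 1.6×2.79)×2.79 = 18.84 m²; P = b + 2y√(1+z²) = 2.29 + 2×2.79×1.887 = 12.82 m. Hydraulic radius R = A/P = 18.84/12.82 = 1.47 m. Q_A = (1/0.025)·18.84·1.47^(2/3)·√0.0025 = 48.72 m³/s.
Channel B: Flow area A = b·y = 7.85 × 5.42 = 42.55 m². Wetted perimeter P = b + 2y = 7.85 + 2×5.42 = 18.69 m. Hydraulic radius R = A/P = 42.55/18.69 = 2.276 m. Q_B = (1/0.025)·42.55·2.276^(2/3)·√0.0025 = 147.3 m³/s.
The larger discharge is 147.3 m³/s and the smaller is 48.72 m³/s; the ratio is 3.02.

3.02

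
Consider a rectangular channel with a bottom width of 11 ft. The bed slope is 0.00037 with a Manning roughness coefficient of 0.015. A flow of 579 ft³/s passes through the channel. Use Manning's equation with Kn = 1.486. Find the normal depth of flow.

Manning's equation rearranged: A R^(2/3) = nQ / (1.486·√S) = 0.015 × 579 / (1.486 × √0.00037) = 303.8.
At y = 10.2 ft: A R^(2/3) = 262.2 — short.
At y = 11.5 ft: A R^(2/3) = 303.7 — ≈ 303.8.

y_n = 11.5 ft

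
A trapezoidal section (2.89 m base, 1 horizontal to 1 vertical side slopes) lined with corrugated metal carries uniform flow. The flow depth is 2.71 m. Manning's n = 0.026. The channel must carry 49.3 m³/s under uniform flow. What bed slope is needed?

With bottom width b = 2.89 m and side slope z = 1: A = (b + zy)y = (2.89 + 1×2.71)×2.71 = 15.18 m²; P = b + 2y√(1+z²) = 2.89 + 2×2.71×1.414 = 10.56 m.
Hydraulic radius R = A/P = 15.18/10.56 = 1.438 m.
From Manning's equation, S = [nQ / (1 A R^(2/3))]² = [0.026 × 49.3 / (1 × 15.18 × 1.438^(2/3))]² = 0.0044.

S = 0.0044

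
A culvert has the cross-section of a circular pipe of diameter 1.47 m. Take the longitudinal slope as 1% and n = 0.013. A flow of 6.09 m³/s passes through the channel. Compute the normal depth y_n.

y_n = 1.1 m

Manning's equation rearranged: A R^(2/3) = nQ / (1·√S) = 0.013 × 6.09 / (√0.01) = 0.7917.
Trying y = 1.24 m: A R^(2/3) = 0.8921 — high.
Trying y = 0.75 m: A R^(2/3) = 0.4505 — low.
Trying y = 1.1 m: A R^(2/3) = 0.7919 — matches.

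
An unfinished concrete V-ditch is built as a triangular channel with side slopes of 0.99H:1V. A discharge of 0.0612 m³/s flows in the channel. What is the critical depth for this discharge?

At critical depth, Q² T / (g A³) = 1, i.e. A³/T = Q²/g = 0.0612²/9.81 = 0.0003818.
At y = 0.191 m: A³/T = 0.0001246 — short.
At y = 0.293 m: A³/T = 0.001058 — over.
At y = 0.239 m: A³/T = 0.0003821 — ≈ 0.0003818.

y_c = 0.239 m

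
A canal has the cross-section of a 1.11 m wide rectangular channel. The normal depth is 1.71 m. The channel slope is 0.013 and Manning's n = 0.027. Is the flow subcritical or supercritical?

Flow area A = b·y = 1.11 × 1.71 = 1.898 m². Wetted perimeter P = b + 2y = 1.11 + 2×1.71 = 4.53 m.
Hydraulic radius R = A/P = 1.898/4.53 = 0.419 m.
V = (1/n) R^(2/3) √S = (1/0.027) × 0.419^(2/3) × √0.013 = 2.365 m/s. Hydraulic depth D_h = A/T = 1.898/1.11 = 1.71 m.
Froude number Fr = V/√(g·D_h) = 2.365/√(9.81×1.71) = 0.577, which is less than 1, so the flow is subcritical.

subcritical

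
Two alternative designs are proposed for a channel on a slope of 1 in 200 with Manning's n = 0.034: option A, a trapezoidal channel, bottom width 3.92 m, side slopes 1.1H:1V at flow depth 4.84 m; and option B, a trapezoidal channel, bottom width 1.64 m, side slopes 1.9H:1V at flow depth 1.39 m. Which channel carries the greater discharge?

Channel A: With bottom width b = 3.92 m and side slope z = 1.1: A = (b + zy)y = (3.92 + 1.1×4.84)×4.84 = 44.74 m²; P = b + 2y√(1+z²) = 3.92 + 2×4.84×1.487 = 18.31 m. Hydraulic radius R = A/P = 44.74/18.31 = 2.443 m. Q_A = (1/0.034)·44.74·2.443^(2/3)·√0.005 = 168.8 m³/s.
Channel B: With bottom width b = 1.64 m and side slope z = 1.9: A = (b + zy)y = (1.64 + 1.9×1.39)×1.39 = 5.951 m²; P = b + 2y√(1+z²) = 1.64 + 2×1.39×2.147 = 7.609 m. Hydraulic radius R = A/P = 5.951/7.609 = 0.7821 m. Q_B = (1/0.034)·5.951·0.7821^(2/3)·√0.005 = 10.5 m³/s.
Q_A = 168.8 m³/s vs Q_B = 10.5 m³/s, so channel A carries more.

channel A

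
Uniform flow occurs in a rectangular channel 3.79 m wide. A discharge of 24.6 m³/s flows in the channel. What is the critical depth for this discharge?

For a rectangular channel, critical depth y_c = (q²/g)^(1/3) where q = Q/b = 24.6/3.79 = 6.491 m²/s.
So y_c = (6.491²/9.81)^(1/3) = 1.63 m.

y_c = 1.63 m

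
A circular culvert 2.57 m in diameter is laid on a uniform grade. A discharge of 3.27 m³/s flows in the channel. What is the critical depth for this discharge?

y_c = 0.798 m

At critical depth, Q² T / (g A³) = 1, i.e. A³/T = Q²/g = 3.27²/9.81 = 1.09.
At y = 0.653 m: A³/T = 0.4992 — short.
At y = 1.01 m: A³/T = 2.7 — over.
At y = 0.798 m: A³/T = 1.088 — close enough.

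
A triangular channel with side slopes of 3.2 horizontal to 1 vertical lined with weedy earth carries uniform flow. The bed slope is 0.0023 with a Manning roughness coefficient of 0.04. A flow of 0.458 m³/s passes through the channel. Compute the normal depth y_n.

y_n = 0.542 m

Manning's equation rearranged: A R^(2/3) = nQ / (1·√S) = 0.04 × 0.458 / (√0.0023) = 0.382.
At y = 0.609 m: A R^(2/3) = 0.5207 — high.
At y = 0.4 m: A R^(2/3) = 0.1697 — low.
At y = 0.542 m: A R^(2/3) = 0.3816 — close enough.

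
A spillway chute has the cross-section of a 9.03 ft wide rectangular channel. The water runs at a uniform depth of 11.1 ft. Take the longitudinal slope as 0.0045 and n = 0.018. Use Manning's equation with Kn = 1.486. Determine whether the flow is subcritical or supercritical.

Flow area A = b·y = 9.03 × 11.1 = 100.2 ft². Wetted perimeter P = b + 2y = 9.03 + 2×11.1 = 31.23 ft.
Hydraulic radius R = A/P = 100.2/31.23 = 3.21 ft.
V = (1.486/n) R^(2/3) √S = (1.486/0.018) × 3.21^(2/3) × √0.0045 = 12.05 ft/s. Hydraulic depth D_h = A/T = 100.2/9.03 = 11.1 ft.
Froude number Fr = V/√(g·D_h) = 12.05/√(32.2×11.1) = 0.637, which is less than 1, so the flow is subcritical.

subcritical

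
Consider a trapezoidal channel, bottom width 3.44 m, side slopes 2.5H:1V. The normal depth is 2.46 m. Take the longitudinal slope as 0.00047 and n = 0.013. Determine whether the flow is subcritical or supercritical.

subcritical

With bottom width b = 3.44 m and side slope z = 2.5: A = (b + zy)y = (3.44 + 2.5×2.46)×2.46 = 23.59 m²; P = b + 2y√(1+z²) = 3.44 + 2×2.46×2.693 = 16.69 m.
Hydraulic radius R = A/P = 23.59/16.69 = 1.414 m.
V = (1/n) R^(2/3) √S = (1/0.013) × 1.414^(2/3) × √0.00047 = 2.101 m/s. Hydraulic depth D_h = A/T = 23.59/15.74 = 1.499 m.
Froude number Fr = V/√(g·D_h) = 2.101/√(9.81×1.499) = 0.548, which is less than 1, so the flow is subcritical.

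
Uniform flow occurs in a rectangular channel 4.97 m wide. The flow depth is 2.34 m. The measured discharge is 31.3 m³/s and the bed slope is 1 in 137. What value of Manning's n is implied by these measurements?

Flow area A = b·y = 4.97 × 2.34 = 11.63 m². Wetted perimeter P = b + 2y = 4.97 + 2×2.34 = 9.65 m.
Hydraulic radius R = A/P = 11.63/9.65 = 1.205 m.
Rearranging Manning's equation: n = (1/Q) A R^(2/3) S^(1/2) = (1/31.3) × 11.63 × 1.205^(2/3) × √0.007299 = 0.0359.

n = 0.0359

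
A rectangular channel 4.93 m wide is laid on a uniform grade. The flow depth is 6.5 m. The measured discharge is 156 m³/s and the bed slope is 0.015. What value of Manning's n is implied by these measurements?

n = 0.0371

Flow area A = b·y = 4.93 × 6.5 = 32.05 m². Wetted perimeter P = b + 2y = 4.93 + 2×6.5 = 17.93 m.
Hydraulic radius R = A/P = 32.05/17.93 = 1.787 m.
Rearranging Manning's equation: n = (1/Q) A R^(2/3) S^(1/2) = (1/156) × 32.05 × 1.787^(2/3) × √0.015 = 0.0371.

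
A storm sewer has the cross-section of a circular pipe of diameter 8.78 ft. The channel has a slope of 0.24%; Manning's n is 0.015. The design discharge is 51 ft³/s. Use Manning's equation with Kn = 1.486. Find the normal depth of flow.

Manning's equation rearranged: A R^(2/3) = nQ / (1.486·√S) = 0.015 × 51 / (1.486 × √0.0024) = 10.51.
Try y = 1.36 ft: A R^(2/3) = 5.311 — short.
Try y = 2.2 ft: A R^(2/3) = 14.07 — over.
Try y = 1.9 ft: A R^(2/3) = 10.5 — ≈ 10.51.

y_n = 1.9 ft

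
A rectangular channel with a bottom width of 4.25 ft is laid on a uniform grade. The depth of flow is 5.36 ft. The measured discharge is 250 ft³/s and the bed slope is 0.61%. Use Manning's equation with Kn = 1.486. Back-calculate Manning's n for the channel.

n = 0.014

Flow area A = b·y = 4.25 × 5.36 = 22.78 ft². Wetted perimeter P = b + 2y = 4.25 + 2×5.36 = 14.97 ft.
Hydraulic radius R = A/P = 22.78/14.97 = 1.522 ft.
Rearranging Manning's equation: n = (1.486/Q) A R^(2/3) S^(1/2) = (1.486/250) × 22.78 × 1.522^(2/3) × √0.0061 = 0.014.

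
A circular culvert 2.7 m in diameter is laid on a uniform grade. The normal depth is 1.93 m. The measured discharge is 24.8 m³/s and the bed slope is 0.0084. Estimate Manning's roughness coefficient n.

For a circular section of diameter D = 2.7 m at depth y = 1.93 m, the central angle is θ = 2 arccos(1 − 2y/D) = 4.03 rad. Then A = (D²/8)(θ − sin θ) = 4.379 m² and P = Dθ/2 = 5.44 m.
Hydraulic radius R = A/P = 4.379/5.44 = 0.805 m.
Rearranging Manning's equation: n = (1/Q) A R^(2/3) S^(1/2) = (1/24.8) × 4.379 × 0.805^(2/3) × √0.0084 = 0.014.

n = 0.014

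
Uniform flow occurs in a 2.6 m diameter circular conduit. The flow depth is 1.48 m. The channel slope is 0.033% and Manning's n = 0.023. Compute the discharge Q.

For a circular section of diameter D = 2.6 m at depth y = 1.48 m, the central angle is θ = 2 arccos(1 − 2y/D) = 3.419 rad. Then A = (D²/8)(θ − sin θ) = 3.121 m² and P = Dθ/2 = 4.445 m.
Hydraulic radius R = A/P = 3.121/4.445 = 0.7021 m.
Manning's equation: Q = (1/n) A R^(2/3) S^(1/2) = (1/0.023) × 3.121 × 0.7021^(2/3) × 0.00033^(1/2) = 1.95 m³/s.

Q = 1.95 m³/s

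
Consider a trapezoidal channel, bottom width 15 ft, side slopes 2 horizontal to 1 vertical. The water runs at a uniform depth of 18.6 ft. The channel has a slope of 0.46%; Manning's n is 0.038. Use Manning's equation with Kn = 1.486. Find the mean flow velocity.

V = 12.2 ft/s

With bottom width b = 15 ft and side slope z = 2: A = (b + zy)y = (15 + 2×18.6)×18.6 = 970.9 ft²; P = b + 2y√(1+z²) = 15 + 2×18.6×2.236 = 98.18 ft.
Hydraulic radius R = A/P = 970.9/98.18 = 9.889 ft.
From Manning's equation, V = (1.486/n) R^(2/3) S^(1/2) = (1.486/0.038) × 9.889^(2/3) × 0.0046^(1/2) = 12.2 ft/s.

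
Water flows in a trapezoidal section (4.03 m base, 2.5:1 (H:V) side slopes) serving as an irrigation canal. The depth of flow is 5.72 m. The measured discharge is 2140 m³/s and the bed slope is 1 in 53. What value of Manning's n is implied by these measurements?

With bottom width b = 4.03 m and side slope z = 2.5: A = (b + zy)y = (4.03 + 2.5×5.72)×5.72 = 104.8 m²; P = b + 2y√(1+z²) = 4.03 + 2×5.72×2.693 = 34.83 m.
Hydraulic radius R = A/P = 104.8/34.83 = 3.01 m.
Rearranging Manning's equation: n = (1/Q) A R^(2/3) S^(1/2) = (1/2140) × 104.8 × 3.01^(2/3) × √0.01887 = 0.014.

n = 0.014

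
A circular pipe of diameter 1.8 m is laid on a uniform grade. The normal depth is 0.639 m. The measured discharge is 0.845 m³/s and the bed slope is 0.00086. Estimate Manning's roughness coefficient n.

n = 0.014

For a circular section of diameter D = 1.8 m at depth y = 0.639 m, the central angle is θ = 2 arccos(1 − 2y/D) = 2.553 rad. Then A = (D²/8)(θ − sin θ) = 0.8092 m² and P = Dθ/2 = 2.298 m.
Hydraulic radius R = A/P = 0.8092/2.298 = 0.3522 m.
Rearranging Manning's equation: n = (1/Q) A R^(2/3) S^(1/2) = (1/0.845) × 0.8092 × 0.3522^(2/3) × √0.00086 = 0.014.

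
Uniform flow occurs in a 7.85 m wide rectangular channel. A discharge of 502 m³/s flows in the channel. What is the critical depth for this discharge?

For a rectangular channel, critical depth y_c = (q²/g)^(1/3) where q = Q/b = 502/7.85 = 63.95 m²/s.
So y_c = (63.95²/9.81)^(1/3) = 7.47 m.

y_c = 7.47 m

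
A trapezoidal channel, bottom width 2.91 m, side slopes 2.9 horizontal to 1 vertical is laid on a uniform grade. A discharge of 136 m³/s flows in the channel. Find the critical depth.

y_c = 2.93 m

At critical depth, Q² T / (g A³) = 1, i.e. A³/T = Q²/g = 136²/9.81 = 1885.
At y = 2.33 m: A³/T = 695.8 — low.
At y = 3.59 m: A³/T = 4608 — high.
At y = 2.93 m: A³/T = 1876 — matches.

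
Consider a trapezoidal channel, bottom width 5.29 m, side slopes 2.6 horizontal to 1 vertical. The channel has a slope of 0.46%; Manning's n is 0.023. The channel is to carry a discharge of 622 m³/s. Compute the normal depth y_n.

y_n = 5.36 m

Manning's equation rearranged: A R^(2/3) = nQ / (1·√S) = 0.023 × 622 / (√0.0046) = 210.9.
Trying y = 6.04 m: A R^(2/3) = 278.6 — high.
Trying y = 5.36 m: A R^(2/3) = 211.1 — ≈ 210.9.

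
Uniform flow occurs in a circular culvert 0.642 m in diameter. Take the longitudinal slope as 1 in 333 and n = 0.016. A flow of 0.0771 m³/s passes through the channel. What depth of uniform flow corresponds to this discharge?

Manning's equation rearranged: A R^(2/3) = nQ / (1·√S) = 0.016 × 0.0771 / (√0.003003) = 0.02251.
At y = 0.146 m: A R^(2/3) = 0.01084 — too small.
At y = 0.262 m: A R^(2/3) = 0.03342 — too large.
At y = 0.212 m: A R^(2/3) = 0.02251 — close enough.

y_n = 0.212 m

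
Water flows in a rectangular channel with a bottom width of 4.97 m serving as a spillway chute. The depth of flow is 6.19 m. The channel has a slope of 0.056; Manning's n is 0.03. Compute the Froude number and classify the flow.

Flow area A = b·y = 4.97 × 6.19 = 30.76 m². Wetted perimeter P = b + 2y = 4.97 + 2×6.19 = 17.35 m.
Hydraulic radius R = A/P = 30.76/17.35 = 1.773 m.
V = (1/n) R^(2/3) √S = (1/0.03) × 1.773^(2/3) × √0.056 = 11.56 m/s. Hydraulic depth D_h = A/T = 30.76/4.97 = 6.19 m.
Froude number Fr = V/√(g·D_h) = 11.56/√(9.81×6.19) = 1.48, which is greater than 1, so the flow is supercritical.

supercritical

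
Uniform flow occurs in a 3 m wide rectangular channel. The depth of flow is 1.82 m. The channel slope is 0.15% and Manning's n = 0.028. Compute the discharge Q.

Flow area A = b·y = 3 × 1.82 = 5.46 m². Wetted perimeter P = b + 2y = 3 + 2×1.82 = 6.64 m.
Hydraulic radius R = A/P = 5.46/6.64 = 0.8223 m.
Manning's equation: Q = (1/n) A R^(2/3) S^(1/2) = (1/0.028) × 5.46 × 0.8223^(2/3) × 0.0015^(1/2) = 6.63 m³/s.

Q = 6.63 m³/s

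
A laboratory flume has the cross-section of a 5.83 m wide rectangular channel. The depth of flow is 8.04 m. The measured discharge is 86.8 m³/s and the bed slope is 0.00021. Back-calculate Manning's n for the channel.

Flow area A = b·y = 5.83 × 8.04 = 46.87 m². Wetted perimeter P = b + 2y = 5.83 + 2×8.04 = 21.91 m.
Hydraulic radius R = A/P = 46.87/21.91 = 2.139 m.
Rearranging Manning's equation: n = (1/Q) A R^(2/3) S^(1/2) = (1/86.8) × 46.87 × 2.139^(2/3) × √0.00021 = 0.013.

n = 0.013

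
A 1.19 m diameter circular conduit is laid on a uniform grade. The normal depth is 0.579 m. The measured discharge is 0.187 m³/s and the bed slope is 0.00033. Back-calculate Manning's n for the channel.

For a circular section of diameter D = 1.19 m at depth y = 0.579 m, the central angle is θ = 2 arccos(1 − 2y/D) = 3.088 rad. Then A = (D²/8)(θ − sin θ) = 0.5371 m² and P = Dθ/2 = 1.837 m.
Hydraulic radius R = A/P = 0.5371/1.837 = 0.2923 m.
Rearranging Manning's equation: n = (1/Q) A R^(2/3) S^(1/2) = (1/0.187) × 0.5371 × 0.2923^(2/3) × √0.00033 = 0.023.

n = 0.023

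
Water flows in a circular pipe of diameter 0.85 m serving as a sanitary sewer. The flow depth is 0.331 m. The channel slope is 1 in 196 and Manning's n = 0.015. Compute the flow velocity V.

V = 1.51 m/s

For a circular section of diameter D = 0.85 m at depth y = 0.331 m, the central angle is θ = 2 arccos(1 − 2y/D) = 2.696 rad. Then A = (D²/8)(θ − sin θ) = 0.2045 m² and P = Dθ/2 = 1.146 m.
Hydraulic radius R = A/P = 0.2045/1.146 = 0.1785 m.
From Manning's equation, V = (1/n) R^(2/3) S^(1/2) = (1/0.015) × 0.1785^(2/3) × 0.005102^(1/2) = 1.51 m/s.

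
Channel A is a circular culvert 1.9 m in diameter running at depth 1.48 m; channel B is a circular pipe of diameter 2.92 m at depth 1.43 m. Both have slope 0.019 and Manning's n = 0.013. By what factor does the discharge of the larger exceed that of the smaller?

Channel A: For a circular section of diameter D = 1.9 m at depth y = 1.48 m, the central angle is θ = 2 arccos(1 − 2y/D) = 4.325 rad. Then A = (D²/8)(θ − sin θ) = 2.37 m² and P = Dθ/2 = 4.109 m. Hydraulic radius R = A/P = 2.37/4.109 = 0.5767 m. Q_A = (1/0.013)·2.37·0.5767^(2/3)·√0.019 = 17.41 m³/s.
Channel B: For a circular section of diameter D = 2.92 m at depth y = 1.43 m, the central angle is θ = 2 arccos(1 − 2y/D) = 3.1 rad. Then A = (D²/8)(θ − sin θ) = 3.261 m² and P = Dθ/2 = 4.527 m. Hydraulic radius R = A/P = 3.261/4.527 = 0.7203 m. Q_B = (1/0.013)·3.261·0.7203^(2/3)·√0.019 = 27.78 m³/s.
The larger discharge is 27.78 m³/s and the smaller is 17.41 m³/s; the ratio is 1.6.

1.6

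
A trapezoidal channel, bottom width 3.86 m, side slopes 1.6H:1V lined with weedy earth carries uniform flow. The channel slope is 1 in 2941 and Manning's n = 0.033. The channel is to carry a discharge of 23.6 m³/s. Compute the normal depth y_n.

y_n = 3.19 m

Manning's equation rearranged: A R^(2/3) = nQ / (1·√S) = 0.033 × 23.6 / (√0.00034) = 42.24.
Trying y = 2.73 m: A R^(2/3) = 30.55 — low.
Trying y = 3.19 m: A R^(2/3) = 42.29 — ≈ 42.24.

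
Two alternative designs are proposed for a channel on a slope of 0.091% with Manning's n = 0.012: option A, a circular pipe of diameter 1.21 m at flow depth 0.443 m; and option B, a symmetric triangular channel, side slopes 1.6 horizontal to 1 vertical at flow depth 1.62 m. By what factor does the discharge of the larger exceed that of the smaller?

Channel A: For a circular section of diameter D = 1.21 m at depth y = 0.443 m, the central angle is θ = 2 arccos(1 − 2y/D) = 2.599 rad. Then A = (D²/8)(θ − sin θ) = 0.3813 m² and P = Dθ/2 = 1.573 m. Hydraulic radius R = A/P = 0.3813/1.573 = 0.2425 m. Q_A = (1/0.012)·0.3813·0.2425^(2/3)·√0.00091 = 0.3727 m³/s.
Channel B: For a triangular section with side slope z = 1.6: A = zy² = 1.6×1.62² = 4.199 m²; P = 2y√(1+z²) = 2×1.62×1.887 = 6.113 m. Hydraulic radius R = A/P = 4.199/6.113 = 0.6869 m. Q_B = (1/0.012)·4.199·0.6869^(2/3)·√0.00091 = 8.218 m³/s.
The larger discharge is 8.218 m³/s and the smaller is 0.3727 m³/s; the ratio is 22.

22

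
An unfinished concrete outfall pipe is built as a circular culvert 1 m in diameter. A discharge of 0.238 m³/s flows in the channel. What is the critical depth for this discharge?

y_c = 0.272 m

At critical depth, Q² T / (g A³) = 1, i.e. A³/T = Q²/g = 0.238²/9.81 = 0.005774.
At y = 0.312 m: A³/T = 0.009885 — high.
At y = 0.223 m: A³/T = 0.002676 — low.
At y = 0.272 m: A³/T = 0.005804 — matches.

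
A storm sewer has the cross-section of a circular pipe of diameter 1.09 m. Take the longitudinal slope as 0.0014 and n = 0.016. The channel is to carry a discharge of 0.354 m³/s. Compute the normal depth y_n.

Manning's equation rearranged: A R^(2/3) = nQ / (1·√S) = 0.016 × 0.354 / (√0.0014) = 0.1514.
At y = 0.599 m: A R^(2/3) = 0.2294 — high.
At y = 0.347 m: A R^(2/3) = 0.08612 — low.
At y = 0.47 m: A R^(2/3) = 0.1514 — matches.

y_n = 0.47 m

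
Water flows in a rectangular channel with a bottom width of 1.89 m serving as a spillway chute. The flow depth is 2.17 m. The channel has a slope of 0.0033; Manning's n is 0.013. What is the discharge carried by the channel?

Q = 13.7 m³/s

Flow area A = b·y = 1.89 × 2.17 = 4.101 m². Wetted perimeter P = b + 2y = 1.89 + 2×2.17 = 6.23 m.
Hydraulic radius R = A/P = 4.101/6.23 = 0.6583 m.
Manning's equation: Q = (1/n) A R^(2/3) S^(1/2) = (1/0.013) × 4.101 × 0.6583^(2/3) × 0.0033^(1/2) = 13.7 m³/s.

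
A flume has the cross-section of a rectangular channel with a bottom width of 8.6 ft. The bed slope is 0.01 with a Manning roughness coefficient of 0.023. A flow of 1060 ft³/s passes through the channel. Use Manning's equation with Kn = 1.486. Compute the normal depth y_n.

Manning's equation rearranged: A R^(2/3) = nQ / (1.486·√S) = 0.023 × 1060 / (1.486 × √0.01) = 164.1.
Trying y = 10.7 ft: A R^(2/3) = 194.3 — over.
Trying y = 7.26 ft: A R^(2/3) = 121.1 — short.
Trying y = 9.3 ft: A R^(2/3) = 164.2 — ≈ 164.1.

y_n = 9.3 ft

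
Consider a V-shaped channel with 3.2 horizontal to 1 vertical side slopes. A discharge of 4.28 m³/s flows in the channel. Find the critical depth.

y_c = 0.817 m

At critical depth, Q² T / (g A³) = 1, i.e. A³/T = Q²/g = 4.28²/9.81 = 1.867.
Trying y = 0.569 m: A³/T = 0.3054 — low.
Trying y = 0.968 m: A³/T = 4.352 — high.
Trying y = 0.817 m: A³/T = 1.864 — ≈ 1.867.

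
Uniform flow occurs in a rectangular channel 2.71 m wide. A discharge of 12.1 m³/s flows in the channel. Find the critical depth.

y_c = 1.27 m

For a rectangular channel, critical depth y_c = (q²/g)^(1/3) where q = Q/b = 12.1/2.71 = 4.465 m²/s.
So y_c = (4.465²/9.81)^(1/3) = 1.27 m.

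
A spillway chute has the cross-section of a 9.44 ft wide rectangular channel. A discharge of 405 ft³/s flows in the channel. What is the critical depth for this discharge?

y_c = 3.85 ft

For a rectangular channel, critical depth y_c = (q²/g)^(1/3) where q = Q/b = 405/9.44 = 42.9 ft²/s.
So y_c = (42.9²/32.2)^(1/3) = 3.85 ft.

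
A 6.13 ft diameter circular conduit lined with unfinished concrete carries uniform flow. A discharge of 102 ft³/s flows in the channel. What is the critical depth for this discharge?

At critical depth, Q² T / (g A³) = 1, i.e. A³/T = Q²/g = 102²/32.2 = 323.1.
Try y = 2.99 ft: A³/T = 476.8 — over.
Try y = 2.25 ft: A³/T = 160.2 — short.
Try y = 2.7 ft: A³/T = 322.8 — close enough.

y_c = 2.7 ft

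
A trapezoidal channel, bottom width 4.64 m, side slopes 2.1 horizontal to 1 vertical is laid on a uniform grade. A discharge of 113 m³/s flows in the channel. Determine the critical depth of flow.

y_c = 2.68 m

At critical depth, Q² T / (g A³) = 1, i.e. A³/T = Q²/g = 113²/9.81 = 1302.
Try y = 3 m: A³/T = 2051 — too large.
Try y = 2.31 m: A³/T = 734.8 — too small.
Try y = 2.68 m: A³/T = 1311 — matches.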